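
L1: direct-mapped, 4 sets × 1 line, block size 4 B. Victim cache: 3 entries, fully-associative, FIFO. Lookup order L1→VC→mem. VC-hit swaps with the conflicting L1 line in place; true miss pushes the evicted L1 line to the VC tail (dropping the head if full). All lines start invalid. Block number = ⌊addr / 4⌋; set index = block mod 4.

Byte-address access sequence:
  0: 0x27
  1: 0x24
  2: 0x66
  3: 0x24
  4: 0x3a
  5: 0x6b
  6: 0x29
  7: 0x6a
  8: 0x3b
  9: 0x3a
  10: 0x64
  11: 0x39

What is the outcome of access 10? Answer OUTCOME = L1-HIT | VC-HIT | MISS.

0: 0x27 (blk 9, set 1) → MISS  vc=[]
1: 0x24 (blk 9, set 1) → L1-HIT  vc=[]
2: 0x66 (blk 25, set 1) → MISS  vc=[9]
3: 0x24 (blk 9, set 1) → VC-HIT  vc=[25]
4: 0x3a (blk 14, set 2) → MISS  vc=[25]
5: 0x6b (blk 26, set 2) → MISS  vc=[25, 14]
6: 0x29 (blk 10, set 2) → MISS  vc=[25, 14, 26]
7: 0x6a (blk 26, set 2) → VC-HIT  vc=[25, 14, 10]
8: 0x3b (blk 14, set 2) → VC-HIT  vc=[25, 26, 10]
9: 0x3a (blk 14, set 2) → L1-HIT  vc=[25, 26, 10]
10: 0x64 (blk 25, set 1) → VC-HIT  vc=[9, 26, 10]
11: 0x39 (blk 14, set 2) → L1-HIT  vc=[9, 26, 10]

OUTCOME = VC-HIT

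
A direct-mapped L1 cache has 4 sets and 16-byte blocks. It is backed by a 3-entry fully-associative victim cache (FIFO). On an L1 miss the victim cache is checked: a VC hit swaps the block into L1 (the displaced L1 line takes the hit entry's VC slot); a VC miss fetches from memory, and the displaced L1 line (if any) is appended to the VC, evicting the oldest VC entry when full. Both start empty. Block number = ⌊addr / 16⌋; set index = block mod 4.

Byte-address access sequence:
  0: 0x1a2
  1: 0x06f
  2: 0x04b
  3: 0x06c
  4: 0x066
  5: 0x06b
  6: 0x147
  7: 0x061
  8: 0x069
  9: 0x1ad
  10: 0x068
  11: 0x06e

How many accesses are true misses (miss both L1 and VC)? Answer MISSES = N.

MISSES = 4

0: 0x1a2 (blk 26, set 2) → MISS  vc=[]
1: 0x6f (blk 6, set 2) → MISS  vc=[26]
2: 0x4b (blk 4, set 0) → MISS  vc=[26]
3: 0x6c (blk 6, set 2) → L1-HIT  vc=[26]
4: 0x66 (blk 6, set 2) → L1-HIT  vc=[26]
5: 0x6b (blk 6, set 2) → L1-HIT  vc=[26]
6: 0x147 (blk 20, set 0) → MISS  vc=[26, 4]
7: 0x61 (blk 6, set 2) → L1-HIT  vc=[26, 4]
8: 0x69 (blk 6, set 2) → L1-HIT  vc=[26, 4]
9: 0x1ad (blk 26, set 2) → VC-HIT  vc=[6, 4]
10: 0x68 (blk 6, set 2) → VC-HIT  vc=[26, 4]
11: 0x6e (blk 6, set 2) → L1-HIT  vc=[26, 4]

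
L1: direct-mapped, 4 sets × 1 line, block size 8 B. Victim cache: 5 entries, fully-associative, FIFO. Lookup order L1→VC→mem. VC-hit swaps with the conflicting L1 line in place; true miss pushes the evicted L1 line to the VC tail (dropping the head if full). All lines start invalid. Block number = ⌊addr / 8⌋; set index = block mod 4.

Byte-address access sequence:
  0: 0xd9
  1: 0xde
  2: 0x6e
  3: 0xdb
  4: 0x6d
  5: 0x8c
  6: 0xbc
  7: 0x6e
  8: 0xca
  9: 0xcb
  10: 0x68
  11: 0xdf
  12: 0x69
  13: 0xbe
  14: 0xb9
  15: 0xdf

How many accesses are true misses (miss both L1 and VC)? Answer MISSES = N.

MISSES = 5

#0 0xd9→b27/s3 MISS; vc=[]
#1 0xde→b27/s3 L1-HIT; vc=[]
#2 0x6e→b13/s1 MISS; vc=[]
#3 0xdb→b27/s3 L1-HIT; vc=[]
#4 0x6d→b13/s1 L1-HIT; vc=[]
#5 0x8c→b17/s1 MISS; vc=[13]
#6 0xbc→b23/s3 MISS; vc=[13,27]
#7 0x6e→b13/s1 VC-HIT; vc=[17,27]
#8 0xca→b25/s1 MISS; vc=[17,27,13]
#9 0xcb→b25/s1 L1-HIT; vc=[17,27,13]
#10 0x68→b13/s1 VC-HIT; vc=[17,27,25]
#11 0xdf→b27/s3 VC-HIT; vc=[17,23,25]
#12 0x69→b13/s1 L1-HIT; vc=[17,23,25]
#13 0xbe→b23/s3 VC-HIT; vc=[17,27,25]
#14 0xb9→b23/s3 L1-HIT; vc=[17,27,25]
#15 0xdf→b27/s3 VC-HIT; vc=[17,23,25]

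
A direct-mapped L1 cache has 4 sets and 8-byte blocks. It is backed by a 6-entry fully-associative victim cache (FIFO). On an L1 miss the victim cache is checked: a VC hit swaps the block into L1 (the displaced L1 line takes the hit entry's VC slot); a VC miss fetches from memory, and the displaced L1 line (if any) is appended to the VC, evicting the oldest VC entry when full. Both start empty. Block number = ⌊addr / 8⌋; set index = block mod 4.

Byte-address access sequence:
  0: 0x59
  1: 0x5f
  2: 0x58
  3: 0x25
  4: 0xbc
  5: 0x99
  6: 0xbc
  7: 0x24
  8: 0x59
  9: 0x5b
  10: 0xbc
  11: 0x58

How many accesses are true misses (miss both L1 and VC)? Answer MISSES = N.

MISSES = 4

0: 0x59 (blk 11, set 3) → MISS  vc=[]
1: 0x5f (blk 11, set 3) → L1-HIT  vc=[]
2: 0x58 (blk 11, set 3) → L1-HIT  vc=[]
3: 0x25 (blk 4, set 0) → MISS  vc=[]
4: 0xbc (blk 23, set 3) → MISS  vc=[11]
5: 0x99 (blk 19, set 3) → MISS  vc=[11, 23]
6: 0xbc (blk 23, set 3) → VC-HIT  vc=[11, 19]
7: 0x24 (blk 4, set 0) → L1-HIT  vc=[11, 19]
8: 0x59 (blk 11, set 3) → VC-HIT  vc=[23, 19]
9: 0x5b (blk 11, set 3) → L1-HIT  vc=[23, 19]
10: 0xbc (blk 23, set 3) → VC-HIT  vc=[11, 19]
11: 0x58 (blk 11, set 3) → VC-HIT  vc=[23, 19]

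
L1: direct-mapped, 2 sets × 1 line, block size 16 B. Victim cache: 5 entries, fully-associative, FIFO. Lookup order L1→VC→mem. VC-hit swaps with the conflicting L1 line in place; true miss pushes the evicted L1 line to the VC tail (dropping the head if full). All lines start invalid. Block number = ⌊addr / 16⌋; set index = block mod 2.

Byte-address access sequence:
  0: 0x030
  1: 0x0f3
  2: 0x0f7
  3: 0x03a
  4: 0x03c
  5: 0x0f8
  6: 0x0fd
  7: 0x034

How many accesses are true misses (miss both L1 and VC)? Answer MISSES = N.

0: 0x30 (blk 3, set 1) → MISS  vc=[]
1: 0xf3 (blk 15, set 1) → MISS  vc=[3]
2: 0xf7 (blk 15, set 1) → L1-HIT  vc=[3]
3: 0x3a (blk 3, set 1) → VC-HIT  vc=[15]
4: 0x3c (blk 3, set 1) → L1-HIT  vc=[15]
5: 0xf8 (blk 15, set 1) → VC-HIT  vc=[3]
6: 0xfd (blk 15, set 1) → L1-HIT  vc=[3]
7: 0x34 (blk 3, set 1) → VC-HIT  vc=[15]

MISSES = 2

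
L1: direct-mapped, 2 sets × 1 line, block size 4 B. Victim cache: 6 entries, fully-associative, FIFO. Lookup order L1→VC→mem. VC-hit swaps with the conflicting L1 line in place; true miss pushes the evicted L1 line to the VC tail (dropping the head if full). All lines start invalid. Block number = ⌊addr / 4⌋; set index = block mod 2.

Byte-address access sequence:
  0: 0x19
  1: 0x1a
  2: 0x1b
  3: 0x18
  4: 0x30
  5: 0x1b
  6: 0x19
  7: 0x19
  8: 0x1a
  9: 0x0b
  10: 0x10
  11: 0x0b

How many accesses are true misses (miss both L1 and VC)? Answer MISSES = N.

MISSES = 4

#0 0x19→b6/s0 MISS; vc=[]
#1 0x1a→b6/s0 L1-HIT; vc=[]
#2 0x1b→b6/s0 L1-HIT; vc=[]
#3 0x18→b6/s0 L1-HIT; vc=[]
#4 0x30→b12/s0 MISS; vc=[6]
#5 0x1b→b6/s0 VC-HIT; vc=[12]
#6 0x19→b6/s0 L1-HIT; vc=[12]
#7 0x19→b6/s0 L1-HIT; vc=[12]
#8 0x1a→b6/s0 L1-HIT; vc=[12]
#9 0xb→b2/s0 MISS; vc=[12,6]
#10 0x10→b4/s0 MISS; vc=[12,6,2]
#11 0xb→b2/s0 VC-HIT; vc=[12,6,4]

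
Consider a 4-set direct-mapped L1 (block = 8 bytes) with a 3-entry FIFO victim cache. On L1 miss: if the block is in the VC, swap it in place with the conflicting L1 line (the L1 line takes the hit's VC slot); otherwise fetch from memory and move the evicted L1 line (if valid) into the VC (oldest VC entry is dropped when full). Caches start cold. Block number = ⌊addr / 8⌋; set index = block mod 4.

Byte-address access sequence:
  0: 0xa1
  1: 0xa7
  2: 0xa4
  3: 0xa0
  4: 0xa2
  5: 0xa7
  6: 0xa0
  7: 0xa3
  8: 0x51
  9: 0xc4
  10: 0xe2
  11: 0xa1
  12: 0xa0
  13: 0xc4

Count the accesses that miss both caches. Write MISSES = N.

  [0] addr=0xa1 blk=20 s=0: MISS | VC []
  [1] addr=0xa7 blk=20 s=0: L1-HIT | VC []
  [2] addr=0xa4 blk=20 s=0: L1-HIT | VC []
  [3] addr=0xa0 blk=20 s=0: L1-HIT | VC []
  [4] addr=0xa2 blk=20 s=0: L1-HIT | VC []
  [5] addr=0xa7 blk=20 s=0: L1-HIT | VC []
  [6] addr=0xa0 blk=20 s=0: L1-HIT | VC []
  [7] addr=0xa3 blk=20 s=0: L1-HIT | VC []
  [8] addr=0x51 blk=10 s=2: MISS | VC []
  [9] addr=0xc4 blk=24 s=0: MISS | VC [20]
  [10] addr=0xe2 blk=28 s=0: MISS | VC [20, 24]
  [11] addr=0xa1 blk=20 s=0: VC-HIT | VC [28, 24]
  [12] addr=0xa0 blk=20 s=0: L1-HIT | VC [28, 24]
  [13] addr=0xc4 blk=24 s=0: VC-HIT | VC [28, 20]

MISSES = 4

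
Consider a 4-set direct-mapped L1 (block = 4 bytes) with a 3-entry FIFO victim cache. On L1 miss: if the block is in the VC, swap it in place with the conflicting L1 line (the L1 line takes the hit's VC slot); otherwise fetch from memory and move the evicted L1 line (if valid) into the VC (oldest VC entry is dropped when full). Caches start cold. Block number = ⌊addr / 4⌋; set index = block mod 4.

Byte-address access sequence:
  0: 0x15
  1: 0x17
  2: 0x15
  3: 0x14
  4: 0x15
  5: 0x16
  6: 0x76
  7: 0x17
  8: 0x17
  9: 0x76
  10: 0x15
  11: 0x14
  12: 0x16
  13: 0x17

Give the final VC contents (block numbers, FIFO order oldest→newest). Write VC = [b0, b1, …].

VC = [29]

0: 0x15 (blk 5, set 1) → MISS  vc=[]
1: 0x17 (blk 5, set 1) → L1-HIT  vc=[]
2: 0x15 (blk 5, set 1) → L1-HIT  vc=[]
3: 0x14 (blk 5, set 1) → L1-HIT  vc=[]
4: 0x15 (blk 5, set 1) → L1-HIT  vc=[]
5: 0x16 (blk 5, set 1) → L1-HIT  vc=[]
6: 0x76 (blk 29, set 1) → MISS  vc=[5]
7: 0x17 (blk 5, set 1) → VC-HIT  vc=[29]
8: 0x17 (blk 5, set 1) → L1-HIT  vc=[29]
9: 0x76 (blk 29, set 1) → VC-HIT  vc=[5]
10: 0x15 (blk 5, set 1) → VC-HIT  vc=[29]
11: 0x14 (blk 5, set 1) → L1-HIT  vc=[29]
12: 0x16 (blk 5, set 1) → L1-HIT  vc=[29]
13: 0x17 (blk 5, set 1) → L1-HIT  vc=[29]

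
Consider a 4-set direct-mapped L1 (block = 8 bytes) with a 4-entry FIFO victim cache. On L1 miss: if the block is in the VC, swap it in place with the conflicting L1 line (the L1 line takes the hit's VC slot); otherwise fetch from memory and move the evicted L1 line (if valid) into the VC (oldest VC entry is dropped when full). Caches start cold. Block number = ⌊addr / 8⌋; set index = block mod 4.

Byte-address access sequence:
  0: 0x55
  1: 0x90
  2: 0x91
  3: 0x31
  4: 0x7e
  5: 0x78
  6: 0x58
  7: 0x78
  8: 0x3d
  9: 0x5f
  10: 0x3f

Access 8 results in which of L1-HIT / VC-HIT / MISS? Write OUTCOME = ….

OUTCOME = MISS

#0 0x55→b10/s2 MISS; vc=[]
#1 0x90→b18/s2 MISS; vc=[10]
#2 0x91→b18/s2 L1-HIT; vc=[10]
#3 0x31→b6/s2 MISS; vc=[10,18]
#4 0x7e→b15/s3 MISS; vc=[10,18]
#5 0x78→b15/s3 L1-HIT; vc=[10,18]
#6 0x58→b11/s3 MISS; vc=[10,18,15]
#7 0x78→b15/s3 VC-HIT; vc=[10,18,11]
#8 0x3d→b7/s3 MISS; vc=[10,18,11,15]
#9 0x5f→b11/s3 VC-HIT; vc=[10,18,7,15]
#10 0x3f→b7/s3 VC-HIT; vc=[10,18,11,15]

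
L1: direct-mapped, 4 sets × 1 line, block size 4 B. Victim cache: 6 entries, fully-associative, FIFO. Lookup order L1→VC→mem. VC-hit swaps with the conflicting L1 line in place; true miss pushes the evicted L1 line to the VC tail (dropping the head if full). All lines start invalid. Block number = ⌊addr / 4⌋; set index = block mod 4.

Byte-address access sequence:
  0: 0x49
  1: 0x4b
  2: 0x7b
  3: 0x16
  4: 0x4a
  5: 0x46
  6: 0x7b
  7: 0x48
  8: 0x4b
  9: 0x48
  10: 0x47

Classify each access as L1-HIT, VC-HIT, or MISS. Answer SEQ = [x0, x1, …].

  [0] addr=0x49 blk=18 s=2: MISS | VC []
  [1] addr=0x4b blk=18 s=2: L1-HIT | VC []
  [2] addr=0x7b blk=30 s=2: MISS | VC [18]
  [3] addr=0x16 blk=5 s=1: MISS | VC [18]
  [4] addr=0x4a blk=18 s=2: VC-HIT | VC [30]
  [5] addr=0x46 blk=17 s=1: MISS | VC [30, 5]
  [6] addr=0x7b blk=30 s=2: VC-HIT | VC [18, 5]
  [7] addr=0x48 blk=18 s=2: VC-HIT | VC [30, 5]
  [8] addr=0x4b blk=18 s=2: L1-HIT | VC [30, 5]
  [9] addr=0x48 blk=18 s=2: L1-HIT | VC [30, 5]
  [10] addr=0x47 blk=17 s=1: L1-HIT | VC [30, 5]

SEQ = [MISS, L1-HIT, MISS, MISS, VC-HIT, MISS, VC-HIT, VC-HIT, L1-HIT, L1-HIT, L1-HIT]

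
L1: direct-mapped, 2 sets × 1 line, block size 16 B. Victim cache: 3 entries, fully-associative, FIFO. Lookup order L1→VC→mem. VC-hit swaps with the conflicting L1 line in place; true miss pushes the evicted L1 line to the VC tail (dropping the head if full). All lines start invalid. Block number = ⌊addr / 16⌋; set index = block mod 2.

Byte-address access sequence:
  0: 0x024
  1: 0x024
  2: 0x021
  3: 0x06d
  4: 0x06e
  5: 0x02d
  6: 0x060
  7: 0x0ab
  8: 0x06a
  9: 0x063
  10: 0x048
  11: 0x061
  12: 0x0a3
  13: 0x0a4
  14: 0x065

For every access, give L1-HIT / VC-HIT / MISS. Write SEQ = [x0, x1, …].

SEQ = [MISS, L1-HIT, L1-HIT, MISS, L1-HIT, VC-HIT, VC-HIT, MISS, VC-HIT, L1-HIT, MISS, VC-HIT, VC-HIT, L1-HIT, VC-HIT]

0: 0x24 (blk 2, set 0) → MISS  vc=[]
1: 0x24 (blk 2, set 0) → L1-HIT  vc=[]
2: 0x21 (blk 2, set 0) → L1-HIT  vc=[]
3: 0x6d (blk 6, set 0) → MISS  vc=[2]
4: 0x6e (blk 6, set 0) → L1-HIT  vc=[2]
5: 0x2d (blk 2, set 0) → VC-HIT  vc=[6]
6: 0x60 (blk 6, set 0) → VC-HIT  vc=[2]
7: 0xab (blk 10, set 0) → MISS  vc=[2, 6]
8: 0x6a (blk 6, set 0) → VC-HIT  vc=[2, 10]
9: 0x63 (blk 6, set 0) → L1-HIT  vc=[2, 10]
10: 0x48 (blk 4, set 0) → MISS  vc=[2, 10, 6]
11: 0x61 (blk 6, set 0) → VC-HIT  vc=[2, 10, 4]
12: 0xa3 (blk 10, set 0) → VC-HIT  vc=[2, 6, 4]
13: 0xa4 (blk 10, set 0) → L1-HIT  vc=[2, 6, 4]
14: 0x65 (blk 6, set 0) → VC-HIT  vc=[2, 10, 4]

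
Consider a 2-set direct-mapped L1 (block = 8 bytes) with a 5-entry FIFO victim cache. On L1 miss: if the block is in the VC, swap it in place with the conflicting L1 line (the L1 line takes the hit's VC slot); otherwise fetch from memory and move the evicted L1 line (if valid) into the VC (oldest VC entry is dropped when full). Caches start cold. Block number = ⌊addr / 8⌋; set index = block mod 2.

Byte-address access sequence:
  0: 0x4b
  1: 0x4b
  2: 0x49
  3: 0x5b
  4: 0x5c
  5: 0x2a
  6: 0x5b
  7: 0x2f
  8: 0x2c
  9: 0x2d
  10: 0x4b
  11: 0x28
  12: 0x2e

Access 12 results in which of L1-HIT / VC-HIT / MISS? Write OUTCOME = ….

OUTCOME = L1-HIT

0: 0x4b (blk 9, set 1) → MISS  vc=[]
1: 0x4b (blk 9, set 1) → L1-HIT  vc=[]
2: 0x49 (blk 9, set 1) → L1-HIT  vc=[]
3: 0x5b (blk 11, set 1) → MISS  vc=[9]
4: 0x5c (blk 11, set 1) → L1-HIT  vc=[9]
5: 0x2a (blk 5, set 1) → MISS  vc=[9, 11]
6: 0x5b (blk 11, set 1) → VC-HIT  vc=[9, 5]
7: 0x2f (blk 5, set 1) → VC-HIT  vc=[9, 11]
8: 0x2c (blk 5, set 1) → L1-HIT  vc=[9, 11]
9: 0x2d (blk 5, set 1) → L1-HIT  vc=[9, 11]
10: 0x4b (blk 9, set 1) → VC-HIT  vc=[5, 11]
11: 0x28 (blk 5, set 1) → VC-HIT  vc=[9, 11]
12: 0x2e (blk 5, set 1) → L1-HIT  vc=[9, 11]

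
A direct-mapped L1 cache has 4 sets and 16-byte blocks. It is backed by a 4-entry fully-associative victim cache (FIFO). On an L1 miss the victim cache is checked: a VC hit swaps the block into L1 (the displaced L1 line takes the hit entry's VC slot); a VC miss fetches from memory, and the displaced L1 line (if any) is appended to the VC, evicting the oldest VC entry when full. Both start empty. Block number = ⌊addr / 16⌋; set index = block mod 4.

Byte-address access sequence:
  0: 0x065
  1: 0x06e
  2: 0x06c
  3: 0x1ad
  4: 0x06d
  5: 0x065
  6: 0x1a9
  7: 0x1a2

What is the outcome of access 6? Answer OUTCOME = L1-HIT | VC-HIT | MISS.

0: 0x65 (blk 6, set 2) → MISS  vc=[]
1: 0x6e (blk 6, set 2) → L1-HIT  vc=[]
2: 0x6c (blk 6, set 2) → L1-HIT  vc=[]
3: 0x1ad (blk 26, set 2) → MISS  vc=[6]
4: 0x6d (blk 6, set 2) → VC-HIT  vc=[26]
5: 0x65 (blk 6, set 2) → L1-HIT  vc=[26]
6: 0x1a9 (blk 26, set 2) → VC-HIT  vc=[6]
7: 0x1a2 (blk 26, set 2) → L1-HIT  vc=[6]

OUTCOME = VC-HIT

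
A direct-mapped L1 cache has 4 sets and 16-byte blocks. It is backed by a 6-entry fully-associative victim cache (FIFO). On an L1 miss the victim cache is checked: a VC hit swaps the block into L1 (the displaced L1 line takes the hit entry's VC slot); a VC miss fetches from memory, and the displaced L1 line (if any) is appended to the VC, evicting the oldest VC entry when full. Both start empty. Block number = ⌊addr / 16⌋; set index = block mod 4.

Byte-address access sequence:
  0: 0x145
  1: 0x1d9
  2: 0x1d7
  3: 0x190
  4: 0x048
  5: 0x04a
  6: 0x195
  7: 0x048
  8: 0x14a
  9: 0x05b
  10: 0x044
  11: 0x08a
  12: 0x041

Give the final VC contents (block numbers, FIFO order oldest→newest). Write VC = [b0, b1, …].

VC = [29, 20, 25, 8]

#0 0x145→b20/s0 MISS; vc=[]
#1 0x1d9→b29/s1 MISS; vc=[]
#2 0x1d7→b29/s1 L1-HIT; vc=[]
#3 0x190→b25/s1 MISS; vc=[29]
#4 0x48→b4/s0 MISS; vc=[29,20]
#5 0x4a→b4/s0 L1-HIT; vc=[29,20]
#6 0x195→b25/s1 L1-HIT; vc=[29,20]
#7 0x48→b4/s0 L1-HIT; vc=[29,20]
#8 0x14a→b20/s0 VC-HIT; vc=[29,4]
#9 0x5b→b5/s1 MISS; vc=[29,4,25]
#10 0x44→b4/s0 VC-HIT; vc=[29,20,25]
#11 0x8a→b8/s0 MISS; vc=[29,20,25,4]
#12 0x41→b4/s0 VC-HIT; vc=[29,20,25,8]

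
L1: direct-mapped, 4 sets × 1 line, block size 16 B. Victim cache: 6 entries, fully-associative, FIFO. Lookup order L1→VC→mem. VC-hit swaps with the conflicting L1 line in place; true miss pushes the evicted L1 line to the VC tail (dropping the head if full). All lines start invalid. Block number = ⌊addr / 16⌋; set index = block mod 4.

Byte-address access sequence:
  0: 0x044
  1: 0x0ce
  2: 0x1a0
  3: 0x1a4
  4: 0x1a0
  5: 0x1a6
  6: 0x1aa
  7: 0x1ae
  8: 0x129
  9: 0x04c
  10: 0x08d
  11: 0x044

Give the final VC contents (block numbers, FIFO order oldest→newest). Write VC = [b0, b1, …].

  [0] addr=0x44 blk=4 s=0: MISS | VC []
  [1] addr=0xce blk=12 s=0: MISS | VC [4]
  [2] addr=0x1a0 blk=26 s=2: MISS | VC [4]
  [3] addr=0x1a4 blk=26 s=2: L1-HIT | VC [4]
  [4] addr=0x1a0 blk=26 s=2: L1-HIT | VC [4]
  [5] addr=0x1a6 blk=26 s=2: L1-HIT | VC [4]
  [6] addr=0x1aa blk=26 s=2: L1-HIT | VC [4]
  [7] addr=0x1ae blk=26 s=2: L1-HIT | VC [4]
  [8] addr=0x129 blk=18 s=2: MISS | VC [4, 26]
  [9] addr=0x4c blk=4 s=0: VC-HIT | VC [12, 26]
  [10] addr=0x8d blk=8 s=0: MISS | VC [12, 26, 4]
  [11] addr=0x44 blk=4 s=0: VC-HIT | VC [12, 26, 8]

VC = [12, 26, 8]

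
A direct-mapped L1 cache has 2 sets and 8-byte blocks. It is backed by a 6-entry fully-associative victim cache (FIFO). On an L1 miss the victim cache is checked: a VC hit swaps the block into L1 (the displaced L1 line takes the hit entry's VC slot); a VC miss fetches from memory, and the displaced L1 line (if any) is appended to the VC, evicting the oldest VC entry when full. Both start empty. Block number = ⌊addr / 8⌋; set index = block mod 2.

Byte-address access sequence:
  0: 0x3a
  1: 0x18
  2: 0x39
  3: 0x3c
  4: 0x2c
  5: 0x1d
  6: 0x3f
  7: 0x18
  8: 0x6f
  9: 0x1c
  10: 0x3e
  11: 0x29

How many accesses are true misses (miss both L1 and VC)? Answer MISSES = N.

MISSES = 4

  [0] addr=0x3a blk=7 s=1: MISS | VC []
  [1] addr=0x18 blk=3 s=1: MISS | VC [7]
  [2] addr=0x39 blk=7 s=1: VC-HIT | VC [3]
  [3] addr=0x3c blk=7 s=1: L1-HIT | VC [3]
  [4] addr=0x2c blk=5 s=1: MISS | VC [3, 7]
  [5] addr=0x1d blk=3 s=1: VC-HIT | VC [5, 7]
  [6] addr=0x3f blk=7 s=1: VC-HIT | VC [5, 3]
  [7] addr=0x18 blk=3 s=1: VC-HIT | VC [5, 7]
  [8] addr=0x6f blk=13 s=1: MISS | VC [5, 7, 3]
  [9] addr=0x1c blk=3 s=1: VC-HIT | VC [5, 7, 13]
  [10] addr=0x3e blk=7 s=1: VC-HIT | VC [5, 3, 13]
  [11] addr=0x29 blk=5 s=1: VC-HIT | VC [7, 3, 13]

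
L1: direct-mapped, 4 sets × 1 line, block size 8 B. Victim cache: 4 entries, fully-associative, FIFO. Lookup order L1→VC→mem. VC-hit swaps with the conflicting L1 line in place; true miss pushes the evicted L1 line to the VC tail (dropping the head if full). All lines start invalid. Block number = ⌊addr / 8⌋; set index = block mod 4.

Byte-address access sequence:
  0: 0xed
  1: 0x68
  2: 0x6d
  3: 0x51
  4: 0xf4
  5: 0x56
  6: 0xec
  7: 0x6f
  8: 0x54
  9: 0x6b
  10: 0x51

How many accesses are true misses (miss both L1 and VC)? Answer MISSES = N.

MISSES = 4

0: 0xed (blk 29, set 1) → MISS  vc=[]
1: 0x68 (blk 13, set 1) → MISS  vc=[29]
2: 0x6d (blk 13, set 1) → L1-HIT  vc=[29]
3: 0x51 (blk 10, set 2) → MISS  vc=[29]
4: 0xf4 (blk 30, set 2) → MISS  vc=[29, 10]
5: 0x56 (blk 10, set 2) → VC-HIT  vc=[29, 30]
6: 0xec (blk 29, set 1) → VC-HIT  vc=[13, 30]
7: 0x6f (blk 13, set 1) → VC-HIT  vc=[29, 30]
8: 0x54 (blk 10, set 2) → L1-HIT  vc=[29, 30]
9: 0x6b (blk 13, set 1) → L1-HIT  vc=[29, 30]
10: 0x51 (blk 10, set 2) → L1-HIT  vc=[29, 30]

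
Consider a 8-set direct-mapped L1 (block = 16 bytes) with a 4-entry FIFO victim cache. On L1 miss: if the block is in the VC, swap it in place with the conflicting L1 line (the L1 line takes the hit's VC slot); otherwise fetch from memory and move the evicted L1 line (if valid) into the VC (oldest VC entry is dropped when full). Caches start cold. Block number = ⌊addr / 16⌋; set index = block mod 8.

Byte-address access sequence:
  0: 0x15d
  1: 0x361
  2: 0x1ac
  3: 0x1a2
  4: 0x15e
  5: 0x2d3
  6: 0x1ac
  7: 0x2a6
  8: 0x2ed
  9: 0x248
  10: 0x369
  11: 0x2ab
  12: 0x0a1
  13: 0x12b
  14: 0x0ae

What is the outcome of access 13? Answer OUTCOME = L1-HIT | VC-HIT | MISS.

0: 0x15d (blk 21, set 5) → MISS  vc=[]
1: 0x361 (blk 54, set 6) → MISS  vc=[]
2: 0x1ac (blk 26, set 2) → MISS  vc=[]
3: 0x1a2 (blk 26, set 2) → L1-HIT  vc=[]
4: 0x15e (blk 21, set 5) → L1-HIT  vc=[]
5: 0x2d3 (blk 45, set 5) → MISS  vc=[21]
6: 0x1ac (blk 26, set 2) → L1-HIT  vc=[21]
7: 0x2a6 (blk 42, set 2) → MISS  vc=[21, 26]
8: 0x2ed (blk 46, set 6) → MISS  vc=[21, 26, 54]
9: 0x248 (blk 36, set 4) → MISS  vc=[21, 26, 54]
10: 0x369 (blk 54, set 6) → VC-HIT  vc=[21, 26, 46]
11: 0x2ab (blk 42, set 2) → L1-HIT  vc=[21, 26, 46]
12: 0xa1 (blk 10, set 2) → MISS  vc=[21, 26, 46, 42]
13: 0x12b (blk 18, set 2) → MISS  vc=[26, 46, 42, 10]
14: 0xae (blk 10, set 2) → VC-HIT  vc=[26, 46, 42, 18]

OUTCOME = MISS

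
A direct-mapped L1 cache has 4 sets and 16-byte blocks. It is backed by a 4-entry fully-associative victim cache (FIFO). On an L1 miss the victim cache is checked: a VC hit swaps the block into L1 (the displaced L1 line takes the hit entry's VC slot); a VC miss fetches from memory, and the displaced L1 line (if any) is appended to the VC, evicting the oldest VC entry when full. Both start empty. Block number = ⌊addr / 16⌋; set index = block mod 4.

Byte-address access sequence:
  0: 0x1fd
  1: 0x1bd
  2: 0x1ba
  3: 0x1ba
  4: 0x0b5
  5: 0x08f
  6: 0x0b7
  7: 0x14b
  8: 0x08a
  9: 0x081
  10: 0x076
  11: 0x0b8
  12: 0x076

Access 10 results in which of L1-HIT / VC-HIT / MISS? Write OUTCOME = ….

OUTCOME = MISS

0: 0x1fd (blk 31, set 3) → MISS  vc=[]
1: 0x1bd (blk 27, set 3) → MISS  vc=[31]
2: 0x1ba (blk 27, set 3) → L1-HIT  vc=[31]
3: 0x1ba (blk 27, set 3) → L1-HIT  vc=[31]
4: 0xb5 (blk 11, set 3) → MISS  vc=[31, 27]
5: 0x8f (blk 8, set 0) → MISS  vc=[31, 27]
6: 0xb7 (blk 11, set 3) → L1-HIT  vc=[31, 27]
7: 0x14b (blk 20, set 0) → MISS  vc=[31, 27, 8]
8: 0x8a (blk 8, set 0) → VC-HIT  vc=[31, 27, 20]
9: 0x81 (blk 8, set 0) → L1-HIT  vc=[31, 27, 20]
10: 0x76 (blk 7, set 3) → MISS  vc=[31, 27, 20, 11]
11: 0xb8 (blk 11, set 3) → VC-HIT  vc=[31, 27, 20, 7]
12: 0x76 (blk 7, set 3) → VC-HIT  vc=[31, 27, 20, 11]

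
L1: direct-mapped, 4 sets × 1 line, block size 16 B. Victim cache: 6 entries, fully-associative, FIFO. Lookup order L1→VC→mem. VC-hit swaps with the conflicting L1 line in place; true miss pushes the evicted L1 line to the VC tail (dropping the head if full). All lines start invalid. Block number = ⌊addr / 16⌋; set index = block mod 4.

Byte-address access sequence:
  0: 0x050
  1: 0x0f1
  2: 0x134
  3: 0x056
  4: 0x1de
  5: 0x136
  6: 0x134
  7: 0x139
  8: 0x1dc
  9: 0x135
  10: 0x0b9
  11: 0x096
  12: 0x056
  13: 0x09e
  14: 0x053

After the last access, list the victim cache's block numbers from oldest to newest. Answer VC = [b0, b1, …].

VC = [15, 9, 19, 29]

  [0] addr=0x50 blk=5 s=1: MISS | VC []
  [1] addr=0xf1 blk=15 s=3: MISS | VC []
  [2] addr=0x134 blk=19 s=3: MISS | VC [15]
  [3] addr=0x56 blk=5 s=1: L1-HIT | VC [15]
  [4] addr=0x1de blk=29 s=1: MISS | VC [15, 5]
  [5] addr=0x136 blk=19 s=3: L1-HIT | VC [15, 5]
  [6] addr=0x134 blk=19 s=3: L1-HIT | VC [15, 5]
  [7] addr=0x139 blk=19 s=3: L1-HIT | VC [15, 5]
  [8] addr=0x1dc blk=29 s=1: L1-HIT | VC [15, 5]
  [9] addr=0x135 blk=19 s=3: L1-HIT | VC [15, 5]
  [10] addr=0xb9 blk=11 s=3: MISS | VC [15, 5, 19]
  [11] addr=0x96 blk=9 s=1: MISS | VC [15, 5, 19, 29]
  [12] addr=0x56 blk=5 s=1: VC-HIT | VC [15, 9, 19, 29]
  [13] addr=0x9e blk=9 s=1: VC-HIT | VC [15, 5, 19, 29]
  [14] addr=0x53 blk=5 s=1: VC-HIT | VC [15, 9, 19, 29]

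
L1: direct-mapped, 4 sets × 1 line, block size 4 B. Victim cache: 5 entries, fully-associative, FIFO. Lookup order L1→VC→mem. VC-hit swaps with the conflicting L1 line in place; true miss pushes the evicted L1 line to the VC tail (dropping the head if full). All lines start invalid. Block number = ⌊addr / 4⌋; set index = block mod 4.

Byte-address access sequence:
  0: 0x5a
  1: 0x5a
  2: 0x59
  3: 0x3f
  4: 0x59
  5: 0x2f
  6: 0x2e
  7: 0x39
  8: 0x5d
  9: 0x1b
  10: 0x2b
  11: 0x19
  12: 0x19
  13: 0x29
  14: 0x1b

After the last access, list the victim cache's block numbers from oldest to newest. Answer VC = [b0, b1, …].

VC = [15, 22, 11, 14, 10]

  [0] addr=0x5a blk=22 s=2: MISS | VC []
  [1] addr=0x5a blk=22 s=2: L1-HIT | VC []
  [2] addr=0x59 blk=22 s=2: L1-HIT | VC []
  [3] addr=0x3f blk=15 s=3: MISS | VC []
  [4] addr=0x59 blk=22 s=2: L1-HIT | VC []
  [5] addr=0x2f blk=11 s=3: MISS | VC [15]
  [6] addr=0x2e blk=11 s=3: L1-HIT | VC [15]
  [7] addr=0x39 blk=14 s=2: MISS | VC [15, 22]
  [8] addr=0x5d blk=23 s=3: MISS | VC [15, 22, 11]
  [9] addr=0x1b blk=6 s=2: MISS | VC [15, 22, 11, 14]
  [10] addr=0x2b blk=10 s=2: MISS | VC [15, 22, 11, 14, 6]
  [11] addr=0x19 blk=6 s=2: VC-HIT | VC [15, 22, 11, 14, 10]
  [12] addr=0x19 blk=6 s=2: L1-HIT | VC [15, 22, 11, 14, 10]
  [13] addr=0x29 blk=10 s=2: VC-HIT | VC [15, 22, 11, 14, 6]
  [14] addr=0x1b blk=6 s=2: VC-HIT | VC [15, 22, 11, 14, 10]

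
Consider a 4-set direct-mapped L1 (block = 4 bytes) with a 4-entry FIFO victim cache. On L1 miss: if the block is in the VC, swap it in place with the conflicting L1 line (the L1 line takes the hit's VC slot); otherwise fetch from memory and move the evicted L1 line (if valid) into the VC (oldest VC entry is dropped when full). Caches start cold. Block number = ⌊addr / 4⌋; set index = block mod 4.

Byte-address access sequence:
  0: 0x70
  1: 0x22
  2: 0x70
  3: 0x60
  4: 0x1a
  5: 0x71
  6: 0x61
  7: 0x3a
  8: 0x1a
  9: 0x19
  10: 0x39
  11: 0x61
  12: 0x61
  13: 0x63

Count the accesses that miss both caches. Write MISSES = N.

  [0] addr=0x70 blk=28 s=0: MISS | VC []
  [1] addr=0x22 blk=8 s=0: MISS | VC [28]
  [2] addr=0x70 blk=28 s=0: VC-HIT | VC [8]
  [3] addr=0x60 blk=24 s=0: MISS | VC [8, 28]
  [4] addr=0x1a blk=6 s=2: MISS | VC [8, 28]
  [5] addr=0x71 blk=28 s=0: VC-HIT | VC [8, 24]
  [6] addr=0x61 blk=24 s=0: VC-HIT | VC [8, 28]
  [7] addr=0x3a blk=14 s=2: MISS | VC [8, 28, 6]
  [8] addr=0x1a blk=6 s=2: VC-HIT | VC [8, 28, 14]
  [9] addr=0x19 blk=6 s=2: L1-HIT | VC [8, 28, 14]
  [10] addr=0x39 blk=14 s=2: VC-HIT | VC [8, 28, 6]
  [11] addr=0x61 blk=24 s=0: L1-HIT | VC [8, 28, 6]
  [12] addr=0x61 blk=24 s=0: L1-HIT | VC [8, 28, 6]
  [13] addr=0x63 blk=24 s=0: L1-HIT | VC [8, 28, 6]

MISSES = 5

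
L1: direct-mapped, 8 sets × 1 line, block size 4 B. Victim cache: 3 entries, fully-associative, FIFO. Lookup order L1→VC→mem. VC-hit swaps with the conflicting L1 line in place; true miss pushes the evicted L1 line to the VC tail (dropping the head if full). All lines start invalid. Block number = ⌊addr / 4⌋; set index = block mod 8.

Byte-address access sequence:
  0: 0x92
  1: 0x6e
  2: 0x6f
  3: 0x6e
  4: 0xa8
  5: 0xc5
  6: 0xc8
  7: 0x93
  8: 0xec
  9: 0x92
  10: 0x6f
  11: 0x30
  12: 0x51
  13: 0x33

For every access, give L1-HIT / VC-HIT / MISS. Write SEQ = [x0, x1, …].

SEQ = [MISS, MISS, L1-HIT, L1-HIT, MISS, MISS, MISS, L1-HIT, MISS, L1-HIT, VC-HIT, MISS, MISS, VC-HIT]

  [0] addr=0x92 blk=36 s=4: MISS | VC []
  [1] addr=0x6e blk=27 s=3: MISS | VC []
  [2] addr=0x6f blk=27 s=3: L1-HIT | VC []
  [3] addr=0x6e blk=27 s=3: L1-HIT | VC []
  [4] addr=0xa8 blk=42 s=2: MISS | VC []
  [5] addr=0xc5 blk=49 s=1: MISS | VC []
  [6] addr=0xc8 blk=50 s=2: MISS | VC [42]
  [7] addr=0x93 blk=36 s=4: L1-HIT | VC [42]
  [8] addr=0xec blk=59 s=3: MISS | VC [42, 27]
  [9] addr=0x92 blk=36 s=4: L1-HIT | VC [42, 27]
  [10] addr=0x6f blk=27 s=3: VC-HIT | VC [42, 59]
  [11] addr=0x30 blk=12 s=4: MISS | VC [42, 59, 36]
  [12] addr=0x51 blk=20 s=4: MISS | VC [59, 36, 12]
  [13] addr=0x33 blk=12 s=4: VC-HIT | VC [59, 36, 20]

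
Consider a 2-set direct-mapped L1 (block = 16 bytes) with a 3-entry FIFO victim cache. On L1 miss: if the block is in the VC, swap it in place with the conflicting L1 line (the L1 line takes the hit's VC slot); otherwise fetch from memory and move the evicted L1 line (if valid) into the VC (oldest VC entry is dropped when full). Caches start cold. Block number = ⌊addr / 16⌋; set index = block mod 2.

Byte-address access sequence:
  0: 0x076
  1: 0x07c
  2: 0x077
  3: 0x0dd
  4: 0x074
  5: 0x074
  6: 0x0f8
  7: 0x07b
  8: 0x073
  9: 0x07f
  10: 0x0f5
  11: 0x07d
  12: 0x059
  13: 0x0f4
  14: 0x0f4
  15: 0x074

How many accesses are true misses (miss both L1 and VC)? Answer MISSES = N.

  [0] addr=0x76 blk=7 s=1: MISS | VC []
  [1] addr=0x7c blk=7 s=1: L1-HIT | VC []
  [2] addr=0x77 blk=7 s=1: L1-HIT | VC []
  [3] addr=0xdd blk=13 s=1: MISS | VC [7]
  [4] addr=0x74 blk=7 s=1: VC-HIT | VC [13]
  [5] addr=0x74 blk=7 s=1: L1-HIT | VC [13]
  [6] addr=0xf8 blk=15 s=1: MISS | VC [13, 7]
  [7] addr=0x7b blk=7 s=1: VC-HIT | VC [13, 15]
  [8] addr=0x73 blk=7 s=1: L1-HIT | VC [13, 15]
  [9] addr=0x7f blk=7 s=1: L1-HIT | VC [13, 15]
  [10] addr=0xf5 blk=15 s=1: VC-HIT | VC [13, 7]
  [11] addr=0x7d blk=7 s=1: VC-HIT | VC [13, 15]
  [12] addr=0x59 blk=5 s=1: MISS | VC [13, 15, 7]
  [13] addr=0xf4 blk=15 s=1: VC-HIT | VC [13, 5, 7]
  [14] addr=0xf4 blk=15 s=1: L1-HIT | VC [13, 5, 7]
  [15] addr=0x74 blk=7 s=1: VC-HIT | VC [13, 5, 15]

MISSES = 4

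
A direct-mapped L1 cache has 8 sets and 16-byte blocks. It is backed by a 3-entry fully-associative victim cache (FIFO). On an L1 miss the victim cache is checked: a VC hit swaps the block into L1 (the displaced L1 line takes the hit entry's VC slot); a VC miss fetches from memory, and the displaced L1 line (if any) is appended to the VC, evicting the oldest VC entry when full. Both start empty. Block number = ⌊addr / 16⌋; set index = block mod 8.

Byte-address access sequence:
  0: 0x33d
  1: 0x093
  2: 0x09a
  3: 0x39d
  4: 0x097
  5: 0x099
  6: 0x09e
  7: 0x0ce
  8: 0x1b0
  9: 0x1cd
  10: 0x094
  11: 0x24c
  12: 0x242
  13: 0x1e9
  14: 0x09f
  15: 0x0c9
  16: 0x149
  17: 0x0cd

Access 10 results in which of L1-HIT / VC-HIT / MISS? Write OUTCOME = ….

  [0] addr=0x33d blk=51 s=3: MISS | VC []
  [1] addr=0x93 blk=9 s=1: MISS | VC []
  [2] addr=0x9a blk=9 s=1: L1-HIT | VC []
  [3] addr=0x39d blk=57 s=1: MISS | VC [9]
  [4] addr=0x97 blk=9 s=1: VC-HIT | VC [57]
  [5] addr=0x99 blk=9 s=1: L1-HIT | VC [57]
  [6] addr=0x9e blk=9 s=1: L1-HIT | VC [57]
  [7] addr=0xce blk=12 s=4: MISS | VC [57]
  [8] addr=0x1b0 blk=27 s=3: MISS | VC [57, 51]
  [9] addr=0x1cd blk=28 s=4: MISS | VC [57, 51, 12]
  [10] addr=0x94 blk=9 s=1: L1-HIT | VC [57, 51, 12]
  [11] addr=0x24c blk=36 s=4: MISS | VC [51, 12, 28]
  [12] addr=0x242 blk=36 s=4: L1-HIT | VC [51, 12, 28]
  [13] addr=0x1e9 blk=30 s=6: MISS | VC [51, 12, 28]
  [14] addr=0x9f blk=9 s=1: L1-HIT | VC [51, 12, 28]
  [15] addr=0xc9 blk=12 s=4: VC-HIT | VC [51, 36, 28]
  [16] addr=0x149 blk=20 s=4: MISS | VC [36, 28, 12]
  [17] addr=0xcd blk=12 s=4: VC-HIT | VC [36, 28, 20]

OUTCOME = L1-HIT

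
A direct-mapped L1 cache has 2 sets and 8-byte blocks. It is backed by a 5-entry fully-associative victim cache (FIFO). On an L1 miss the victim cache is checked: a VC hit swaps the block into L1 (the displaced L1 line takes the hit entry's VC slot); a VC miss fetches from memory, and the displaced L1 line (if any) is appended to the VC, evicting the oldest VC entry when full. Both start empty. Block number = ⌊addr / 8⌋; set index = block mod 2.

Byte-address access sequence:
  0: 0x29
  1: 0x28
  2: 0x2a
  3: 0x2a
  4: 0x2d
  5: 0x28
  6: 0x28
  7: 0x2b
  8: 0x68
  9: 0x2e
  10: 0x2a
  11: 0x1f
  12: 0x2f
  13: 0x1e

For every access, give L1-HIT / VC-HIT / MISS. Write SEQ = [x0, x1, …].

SEQ = [MISS, L1-HIT, L1-HIT, L1-HIT, L1-HIT, L1-HIT, L1-HIT, L1-HIT, MISS, VC-HIT, L1-HIT, MISS, VC-HIT, VC-HIT]

  [0] addr=0x29 blk=5 s=1: MISS | VC []
  [1] addr=0x28 blk=5 s=1: L1-HIT | VC []
  [2] addr=0x2a blk=5 s=1: L1-HIT | VC []
  [3] addr=0x2a blk=5 s=1: L1-HIT | VC []
  [4] addr=0x2d blk=5 s=1: L1-HIT | VC []
  [5] addr=0x28 blk=5 s=1: L1-HIT | VC []
  [6] addr=0x28 blk=5 s=1: L1-HIT | VC []
  [7] addr=0x2b blk=5 s=1: L1-HIT | VC []
  [8] addr=0x68 blk=13 s=1: MISS | VC [5]
  [9] addr=0x2e blk=5 s=1: VC-HIT | VC [13]
  [10] addr=0x2a blk=5 s=1: L1-HIT | VC [13]
  [11] addr=0x1f blk=3 s=1: MISS | VC [13, 5]
  [12] addr=0x2f blk=5 s=1: VC-HIT | VC [13, 3]
  [13] addr=0x1e blk=3 s=1: VC-HIT | VC [13, 5]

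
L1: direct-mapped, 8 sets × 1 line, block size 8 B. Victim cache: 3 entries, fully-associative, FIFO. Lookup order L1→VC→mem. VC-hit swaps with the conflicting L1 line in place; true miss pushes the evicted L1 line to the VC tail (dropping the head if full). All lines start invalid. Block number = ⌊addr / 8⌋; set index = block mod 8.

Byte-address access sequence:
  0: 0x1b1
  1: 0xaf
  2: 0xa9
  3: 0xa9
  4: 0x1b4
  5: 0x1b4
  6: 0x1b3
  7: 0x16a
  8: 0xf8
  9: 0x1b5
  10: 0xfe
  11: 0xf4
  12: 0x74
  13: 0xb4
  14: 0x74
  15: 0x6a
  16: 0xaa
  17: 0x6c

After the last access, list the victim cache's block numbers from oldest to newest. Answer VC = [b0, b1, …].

VC = [22, 45, 21]

0: 0x1b1 (blk 54, set 6) → MISS  vc=[]
1: 0xaf (blk 21, set 5) → MISS  vc=[]
2: 0xa9 (blk 21, set 5) → L1-HIT  vc=[]
3: 0xa9 (blk 21, set 5) → L1-HIT  vc=[]
4: 0x1b4 (blk 54, set 6) → L1-HIT  vc=[]
5: 0x1b4 (blk 54, set 6) → L1-HIT  vc=[]
6: 0x1b3 (blk 54, set 6) → L1-HIT  vc=[]
7: 0x16a (blk 45, set 5) → MISS  vc=[21]
8: 0xf8 (blk 31, set 7) → MISS  vc=[21]
9: 0x1b5 (blk 54, set 6) → L1-HIT  vc=[21]
10: 0xfe (blk 31, set 7) → L1-HIT  vc=[21]
11: 0xf4 (blk 30, set 6) → MISS  vc=[21, 54]
12: 0x74 (blk 14, set 6) → MISS  vc=[21, 54, 30]
13: 0xb4 (blk 22, set 6) → MISS  vc=[54, 30, 14]
14: 0x74 (blk 14, set 6) → VC-HIT  vc=[54, 30, 22]
15: 0x6a (blk 13, set 5) → MISS  vc=[30, 22, 45]
16: 0xaa (blk 21, set 5) → MISS  vc=[22, 45, 13]
17: 0x6c (blk 13, set 5) → VC-HIT  vc=[22, 45, 21]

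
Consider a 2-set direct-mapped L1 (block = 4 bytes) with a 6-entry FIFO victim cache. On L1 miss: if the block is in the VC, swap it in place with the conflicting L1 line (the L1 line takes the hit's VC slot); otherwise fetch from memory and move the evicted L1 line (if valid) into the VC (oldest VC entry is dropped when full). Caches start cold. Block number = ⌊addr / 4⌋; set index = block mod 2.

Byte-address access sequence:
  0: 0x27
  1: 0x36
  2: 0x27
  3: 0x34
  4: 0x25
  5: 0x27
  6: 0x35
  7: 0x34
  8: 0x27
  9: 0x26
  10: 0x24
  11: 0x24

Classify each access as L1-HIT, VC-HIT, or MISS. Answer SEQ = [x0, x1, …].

SEQ = [MISS, MISS, VC-HIT, VC-HIT, VC-HIT, L1-HIT, VC-HIT, L1-HIT, VC-HIT, L1-HIT, L1-HIT, L1-HIT]

#0 0x27→b9/s1 MISS; vc=[]
#1 0x36→b13/s1 MISS; vc=[9]
#2 0x27→b9/s1 VC-HIT; vc=[13]
#3 0x34→b13/s1 VC-HIT; vc=[9]
#4 0x25→b9/s1 VC-HIT; vc=[13]
#5 0x27→b9/s1 L1-HIT; vc=[13]
#6 0x35→b13/s1 VC-HIT; vc=[9]
#7 0x34→b13/s1 L1-HIT; vc=[9]
#8 0x27→b9/s1 VC-HIT; vc=[13]
#9 0x26→b9/s1 L1-HIT; vc=[13]
#10 0x24→b9/s1 L1-HIT; vc=[13]
#11 0x24→b9/s1 L1-HIT; vc=[13]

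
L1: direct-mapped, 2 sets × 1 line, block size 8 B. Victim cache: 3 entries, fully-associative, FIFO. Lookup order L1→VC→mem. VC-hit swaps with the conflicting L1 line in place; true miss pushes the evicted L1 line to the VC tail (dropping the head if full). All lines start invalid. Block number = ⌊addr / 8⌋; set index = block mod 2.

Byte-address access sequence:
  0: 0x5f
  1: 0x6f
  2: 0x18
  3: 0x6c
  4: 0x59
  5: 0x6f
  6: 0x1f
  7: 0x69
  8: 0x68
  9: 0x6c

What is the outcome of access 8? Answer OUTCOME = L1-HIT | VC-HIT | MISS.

OUTCOME = L1-HIT

  [0] addr=0x5f blk=11 s=1: MISS | VC []
  [1] addr=0x6f blk=13 s=1: MISS | VC [11]
  [2] addr=0x18 blk=3 s=1: MISS | VC [11, 13]
  [3] addr=0x6c blk=13 s=1: VC-HIT | VC [11, 3]
  [4] addr=0x59 blk=11 s=1: VC-HIT | VC [13, 3]
  [5] addr=0x6f blk=13 s=1: VC-HIT | VC [11, 3]
  [6] addr=0x1f blk=3 s=1: VC-HIT | VC [11, 13]
  [7] addr=0x69 blk=13 s=1: VC-HIT | VC [11, 3]
  [8] addr=0x68 blk=13 s=1: L1-HIT | VC [11, 3]
  [9] addr=0x6c blk=13 s=1: L1-HIT | VC [11, 3]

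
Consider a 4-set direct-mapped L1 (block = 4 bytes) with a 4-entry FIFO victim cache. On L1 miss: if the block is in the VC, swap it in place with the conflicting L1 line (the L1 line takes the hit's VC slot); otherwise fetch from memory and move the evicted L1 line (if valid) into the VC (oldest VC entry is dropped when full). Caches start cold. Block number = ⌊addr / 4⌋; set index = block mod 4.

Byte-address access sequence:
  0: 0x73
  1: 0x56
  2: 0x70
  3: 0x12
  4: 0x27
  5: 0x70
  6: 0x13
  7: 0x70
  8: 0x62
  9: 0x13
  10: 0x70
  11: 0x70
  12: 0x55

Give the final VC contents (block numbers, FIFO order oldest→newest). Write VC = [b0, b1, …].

VC = [24, 9, 4]

0: 0x73 (blk 28, set 0) → MISS  vc=[]
1: 0x56 (blk 21, set 1) → MISS  vc=[]
2: 0x70 (blk 28, set 0) → L1-HIT  vc=[]
3: 0x12 (blk 4, set 0) → MISS  vc=[28]
4: 0x27 (blk 9, set 1) → MISS  vc=[28, 21]
5: 0x70 (blk 28, set 0) → VC-HIT  vc=[4, 21]
6: 0x13 (blk 4, set 0) → VC-HIT  vc=[28, 21]
7: 0x70 (blk 28, set 0) → VC-HIT  vc=[4, 21]
8: 0x62 (blk 24, set 0) → MISS  vc=[4, 21, 28]
9: 0x13 (blk 4, set 0) → VC-HIT  vc=[24, 21, 28]
10: 0x70 (blk 28, set 0) → VC-HIT  vc=[24, 21, 4]
11: 0x70 (blk 28, set 0) → L1-HIT  vc=[24, 21, 4]
12: 0x55 (blk 21, set 1) → VC-HIT  vc=[24, 9, 4]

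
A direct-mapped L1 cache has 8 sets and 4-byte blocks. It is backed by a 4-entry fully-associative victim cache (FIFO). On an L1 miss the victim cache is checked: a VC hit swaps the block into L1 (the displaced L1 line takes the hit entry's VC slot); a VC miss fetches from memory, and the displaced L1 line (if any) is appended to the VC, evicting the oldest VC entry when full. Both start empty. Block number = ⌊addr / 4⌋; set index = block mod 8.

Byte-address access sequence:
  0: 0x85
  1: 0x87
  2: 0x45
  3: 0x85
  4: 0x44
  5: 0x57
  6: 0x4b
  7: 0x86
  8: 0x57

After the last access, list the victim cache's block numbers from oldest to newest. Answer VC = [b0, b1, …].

VC = [17]

0: 0x85 (blk 33, set 1) → MISS  vc=[]
1: 0x87 (blk 33, set 1) → L1-HIT  vc=[]
2: 0x45 (blk 17, set 1) → MISS  vc=[33]
3: 0x85 (blk 33, set 1) → VC-HIT  vc=[17]
4: 0x44 (blk 17, set 1) → VC-HIT  vc=[33]
5: 0x57 (blk 21, set 5) → MISS  vc=[33]
6: 0x4b (blk 18, set 2) → MISS  vc=[33]
7: 0x86 (blk 33, set 1) → VC-HIT  vc=[17]
8: 0x57 (blk 21, set 5) → L1-HIT  vc=[17]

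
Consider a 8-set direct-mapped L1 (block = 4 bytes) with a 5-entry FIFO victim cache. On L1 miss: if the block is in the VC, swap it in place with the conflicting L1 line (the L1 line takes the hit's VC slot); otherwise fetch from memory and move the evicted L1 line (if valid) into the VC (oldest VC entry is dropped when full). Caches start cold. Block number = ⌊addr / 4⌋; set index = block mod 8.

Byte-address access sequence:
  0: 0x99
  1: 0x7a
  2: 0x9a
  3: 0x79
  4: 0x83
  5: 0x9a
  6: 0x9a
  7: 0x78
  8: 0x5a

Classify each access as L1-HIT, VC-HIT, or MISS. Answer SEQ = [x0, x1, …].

SEQ = [MISS, MISS, VC-HIT, VC-HIT, MISS, VC-HIT, L1-HIT, VC-HIT, MISS]

0: 0x99 (blk 38, set 6) → MISS  vc=[]
1: 0x7a (blk 30, set 6) → MISS  vc=[38]
2: 0x9a (blk 38, set 6) → VC-HIT  vc=[30]
3: 0x79 (blk 30, set 6) → VC-HIT  vc=[38]
4: 0x83 (blk 32, set 0) → MISS  vc=[38]
5: 0x9a (blk 38, set 6) → VC-HIT  vc=[30]
6: 0x9a (blk 38, set 6) → L1-HIT  vc=[30]
7: 0x78 (blk 30, set 6) → VC-HIT  vc=[38]
8: 0x5a (blk 22, set 6) → MISS  vc=[38, 30]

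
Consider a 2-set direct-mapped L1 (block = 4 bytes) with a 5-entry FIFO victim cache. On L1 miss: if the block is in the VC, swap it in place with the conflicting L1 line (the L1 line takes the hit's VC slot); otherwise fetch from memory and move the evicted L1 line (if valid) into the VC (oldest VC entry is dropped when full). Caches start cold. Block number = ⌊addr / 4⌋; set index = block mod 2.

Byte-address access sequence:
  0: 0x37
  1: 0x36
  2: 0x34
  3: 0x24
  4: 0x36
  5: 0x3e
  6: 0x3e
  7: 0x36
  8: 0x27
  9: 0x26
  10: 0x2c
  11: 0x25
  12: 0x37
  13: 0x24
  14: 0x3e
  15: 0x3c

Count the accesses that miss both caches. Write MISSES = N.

MISSES = 4

0: 0x37 (blk 13, set 1) → MISS  vc=[]
1: 0x36 (blk 13, set 1) → L1-HIT  vc=[]
2: 0x34 (blk 13, set 1) → L1-HIT  vc=[]
3: 0x24 (blk 9, set 1) → MISS  vc=[13]
4: 0x36 (blk 13, set 1) → VC-HIT  vc=[9]
5: 0x3e (blk 15, set 1) → MISS  vc=[9, 13]
6: 0x3e (blk 15, set 1) → L1-HIT  vc=[9, 13]
7: 0x36 (blk 13, set 1) → VC-HIT  vc=[9, 15]
8: 0x27 (blk 9, set 1) → VC-HIT  vc=[13, 15]
9: 0x26 (blk 9, set 1) → L1-HIT  vc=[13, 15]
10: 0x2c (blk 11, set 1) → MISS  vc=[13, 15, 9]
11: 0x25 (blk 9, set 1) → VC-HIT  vc=[13, 15, 11]
12: 0x37 (blk 13, set 1) → VC-HIT  vc=[9, 15, 11]
13: 0x24 (blk 9, set 1) → VC-HIT  vc=[13, 15, 11]
14: 0x3e (blk 15, set 1) → VC-HIT  vc=[13, 9, 11]
15: 0x3c (blk 15, set 1) → L1-HIT  vc=[13, 9, 11]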